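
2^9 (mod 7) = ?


2^1 mod 7 = 2
2^2 mod 7 = 4
2^3 mod 7 = 1
2^4 mod 7 = 2
2^5 mod 7 = 4
2^6 mod 7 = 1
2^7 mod 7 = 2
2^8 mod 7 = 4
2^9 mod 7 = 1


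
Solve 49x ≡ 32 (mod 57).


GCD(49, 57) = 1, unique solution
a^(-1) mod 57 = 7
x = 7 * 32 mod 57 = 53

x ≡ 53 (mod 57)


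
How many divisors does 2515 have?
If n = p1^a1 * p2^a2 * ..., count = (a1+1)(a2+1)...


2515 = 5^1 × 503^1
d(2515) = (1+1) × (1+1) = 4

4 divisors


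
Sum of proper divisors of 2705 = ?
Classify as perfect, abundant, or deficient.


Proper divisors: 1, 5, 541
Sum = 1 + 5 + 541 = 547
547 < 2705 → deficient

s(2705) = 547 (deficient)


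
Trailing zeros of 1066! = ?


floor(1066/5) = 213
floor(1066/25) = 42
floor(1066/125) = 8
floor(1066/625) = 1
Total = 264

264 trailing zeros


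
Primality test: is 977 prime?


Check divisors up to sqrt(977) = 31.2570
No divisors found.
977 is prime.

Yes, 977 is prime


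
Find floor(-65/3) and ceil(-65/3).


-65/3 = -21.6667
floor = -22
ceil = -21

floor = -22, ceil = -21


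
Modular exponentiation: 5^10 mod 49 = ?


5^1 mod 49 = 5
5^2 mod 49 = 25
5^3 mod 49 = 27
5^4 mod 49 = 37
5^5 mod 49 = 38
5^6 mod 49 = 43
5^7 mod 49 = 19
5^8 mod 49 = 46
5^9 mod 49 = 34
5^10 mod 49 = 23


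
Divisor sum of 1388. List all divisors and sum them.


Divisors of 1388: 1, 2, 4, 347, 694, 1388
Sum = 1 + 2 + 4 + 347 + 694 + 1388 = 2436

σ(1388) = 2436


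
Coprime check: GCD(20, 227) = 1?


Euclidean algorithm:
227 = 11 * 20 + 7
20 = 2 * 7 + 6
7 = 1 * 6 + 1
6 = 6 * 1 + 0
GCD(20, 227) = 1

Yes, coprime (GCD = 1)


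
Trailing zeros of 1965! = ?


floor(1965/5) = 393
floor(1965/25) = 78
floor(1965/125) = 15
floor(1965/625) = 3
Total = 489

489 trailing zeros


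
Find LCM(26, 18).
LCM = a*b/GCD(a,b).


GCD(26, 18) = 2
LCM = 26*18/2 = 468/2 = 234

LCM = 234


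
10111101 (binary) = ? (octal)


10111101 (base 2) = 189 (decimal)
189 (decimal) = 275 (base 8)


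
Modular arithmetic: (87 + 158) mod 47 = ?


87 + 158 = 245
245 mod 47 = 10


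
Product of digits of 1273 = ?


1 × 2 × 7 × 3 = 42


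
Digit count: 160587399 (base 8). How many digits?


160587399 in base 8 = 1144457207
Number of digits = 10

10 digits (base 8)


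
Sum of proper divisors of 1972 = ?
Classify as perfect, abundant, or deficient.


Proper divisors: 1, 2, 4, 17, 29, 34, 58, 68, 116, 493, 986
Sum = 1 + 2 + 4 + 17 + 29 + 34 + 58 + 68 + 116 + 493 + 986 = 1808
1808 < 1972 → deficient

s(1972) = 1808 (deficient)


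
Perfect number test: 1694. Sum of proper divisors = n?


Proper divisors of 1694: 1, 2, 7, 11, 14, 22, 77, 121, 154, 242, 847
Sum = 1 + 2 + 7 + 11 + 14 + 22 + 77 + 121 + 154 + 242 + 847 = 1498

No, 1694 is not perfect (1498 ≠ 1694)


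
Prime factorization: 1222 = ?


1222 / 2 = 611
611 / 13 = 47
47 / 47 = 1
1222 = 2 × 13 × 47


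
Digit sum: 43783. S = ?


4 + 3 + 7 + 8 + 3 = 25


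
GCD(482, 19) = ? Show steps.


482 = 25 * 19 + 7
19 = 2 * 7 + 5
7 = 1 * 5 + 2
5 = 2 * 2 + 1
2 = 2 * 1 + 0
GCD = 1


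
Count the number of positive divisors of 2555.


2555 = 5^1 × 7^1 × 73^1
d(2555) = (1+1) × (1+1) × (1+1) = 8

8 divisors


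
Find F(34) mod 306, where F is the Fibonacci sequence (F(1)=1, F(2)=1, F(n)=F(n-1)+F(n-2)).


F(k) mod 306 for k=1..34:
1, 1, 2, 3, 5, 8, 13, 21, 34, 55, 89, 144, 233, 71, 304, 69, 67, 136, 203, 33, 236, 269, 199, 162, 55, 217, 272, 183, 149, 26, 175, 201, 70, 271
F(34) mod 306 = 271


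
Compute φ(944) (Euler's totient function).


944 = 2^4 × 59
Prime factors: 2, 59
φ(944) = 944 × (1-1/2) × (1-1/59)
= 944 × 1/2 × 58/59 = 464

φ(944) = 464


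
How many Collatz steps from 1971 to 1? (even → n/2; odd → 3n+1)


1971 → 5914 → 2957 → 8872 → 4436 → 2218 → 1109 → 3328 → 1664 → 832 → 416 → 208 → 104 → 52 → 26 → 13 → 40 → 20 → 10 → 5 → 16 → 8 → 4 → 2 → 1
Total steps = 24

24 steps


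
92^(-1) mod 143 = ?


Use the extended Euclidean algorithm on (143, 92); each row r = 143*s + 92*t:
r=143, s=1, t=0
r=92, s=0, t=1
q=1: r=51, s=1, t=-1   [143*(1) + 92*(-1) = 51]
q=1: r=41, s=-1, t=2   [143*(-1) + 92*(2) = 41]
q=1: r=10, s=2, t=-3   [143*(2) + 92*(-3) = 10]
q=4: r=1, s=-9, t=14   [143*(-9) + 92*(14) = 1]
q=10: r=0, s=92, t=-143   [143*(92) + 92*(-143) = 0]
GCD = 1 with t = 14, so 92*(14) ≡ 1 (mod 143)
Inverse = 14 mod 143 = 14
Check: 92 * 14 = 1288 ≡ 1 (mod 143)

92^(-1) ≡ 14 (mod 143)


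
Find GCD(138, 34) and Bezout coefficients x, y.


Tabular extended Euclidean (each row: r = 138*s + 34*t):
r=138, s=1, t=0
r=34, s=0, t=1
q=4: r=2, s=1, t=-4   [138*(1) + 34*(-4) = 2]
q=17: r=0, s=-17, t=69   [138*(-17) + 34*(69) = 0]
GCD = 2; from the row with r=2: x=1, y=-4
Check: 138*(1) + 34*(-4) = 138 - 136 = 2

GCD = 2, x = 1, y = -4


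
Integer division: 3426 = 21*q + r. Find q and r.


3426 = 21 * 163 + 3
Check: 3423 + 3 = 3426

q = 163, r = 3


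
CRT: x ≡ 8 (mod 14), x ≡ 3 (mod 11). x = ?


M = 14*11 = 154
M1 = M/14 = 11, M2 = M/11 = 14
M1^(-1) mod 14 = 9, M2^(-1) mod 11 = 4
x = 8*11*9 + 3*14*4 = 960
960 mod 154 = 36
Check: 36 mod 14 = 8 ✓, 36 mod 11 = 3 ✓

x ≡ 36 (mod 154)


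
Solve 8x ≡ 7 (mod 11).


GCD(8, 11) = 1, unique solution
a^(-1) mod 11 = 7
x = 7 * 7 mod 11 = 5

x ≡ 5 (mod 11)


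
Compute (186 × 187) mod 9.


186 × 187 = 34782
34782 mod 9 = 6


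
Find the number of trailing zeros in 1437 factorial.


floor(1437/5) = 287
floor(1437/25) = 57
floor(1437/125) = 11
floor(1437/625) = 2
Total = 357

357 trailing zeros


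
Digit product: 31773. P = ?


3 × 1 × 7 × 7 × 3 = 441


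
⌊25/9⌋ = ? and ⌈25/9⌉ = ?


25/9 = 2.7778
floor = 2
ceil = 3

floor = 2, ceil = 3


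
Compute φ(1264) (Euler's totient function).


1264 = 2^4 × 79
Prime factors: 2, 79
φ(1264) = 1264 × (1-1/2) × (1-1/79)
= 1264 × 1/2 × 78/79 = 624

φ(1264) = 624


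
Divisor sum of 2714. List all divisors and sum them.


Divisors of 2714: 1, 2, 23, 46, 59, 118, 1357, 2714
Sum = 1 + 2 + 23 + 46 + 59 + 118 + 1357 + 2714 = 4320

σ(2714) = 4320


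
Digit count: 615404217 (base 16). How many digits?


615404217 in base 16 = 24AE52B9
Number of digits = 8

8 digits (base 16)


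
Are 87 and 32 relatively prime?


Euclidean algorithm:
87 = 2 * 32 + 23
32 = 1 * 23 + 9
23 = 2 * 9 + 5
9 = 1 * 5 + 4
5 = 1 * 4 + 1
4 = 4 * 1 + 0
GCD(87, 32) = 1

Yes, coprime (GCD = 1)


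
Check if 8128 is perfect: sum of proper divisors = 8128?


Proper divisors of 8128: 1, 2, 4, 8, 16, 32, 64, 127, 254, 508, 1016, 2032, 4064
Sum = 1 + 2 + 4 + 8 + 16 + 32 + 64 + 127 + 254 + 508 + 1016 + 2032 + 4064 = 8128

Yes, 8128 is perfect (8128 = 8128)


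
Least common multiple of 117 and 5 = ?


GCD(117, 5) = 1
LCM = 117*5/1 = 585/1 = 585

LCM = 585


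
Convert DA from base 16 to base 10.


DA (base 16) = 218 (decimal)
218 (decimal) = 218 (base 10)


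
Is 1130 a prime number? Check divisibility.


1130 / 2 = 565 (exact division)
1130 is NOT prime.

No, 1130 is not prime


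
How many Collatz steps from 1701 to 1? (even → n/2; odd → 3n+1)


1701 → 5104 → 2552 → 1276 → 638 → 319 → 958 → 479 → 1438 → 719 → 2158 → 1079 → 3238 → 1619 → 4858 → 2429 → 7288 → 3644 → 1822 → 911 → 2734 → 1367 → 4102 → 2051 → 6154 → 3077 → 9232 → 4616 → 2308 → 1154 → 577 → 1732 → 866 → 433 → 1300 → 650 → 325 → 976 → 488 → 244 → 122 → 61 → 184 → 92 → 46 → 23 → 70 → 35 → 106 → 53 → 160 → 80 → 40 → 20 → 10 → 5 → 16 → 8 → 4 → 2 → 1
Total steps = 60

60 steps


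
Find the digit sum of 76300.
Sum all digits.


7 + 6 + 3 + 0 + 0 = 16


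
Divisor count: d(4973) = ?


4973 = 4973^1
d(4973) = (1+1) = 2

2 divisors


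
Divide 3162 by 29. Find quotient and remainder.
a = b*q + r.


3162 = 29 * 109 + 1
Check: 3161 + 1 = 3162

q = 109, r = 1


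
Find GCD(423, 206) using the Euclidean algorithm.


423 = 2 * 206 + 11
206 = 18 * 11 + 8
11 = 1 * 8 + 3
8 = 2 * 3 + 2
3 = 1 * 2 + 1
2 = 2 * 1 + 0
GCD = 1


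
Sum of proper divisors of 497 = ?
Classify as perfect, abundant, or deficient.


Proper divisors: 1, 7, 71
Sum = 1 + 7 + 71 = 79
79 < 497 → deficient

s(497) = 79 (deficient)


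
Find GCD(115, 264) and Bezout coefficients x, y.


Tabular extended Euclidean (each row: r = 115*s + 264*t):
r=115, s=1, t=0
r=264, s=0, t=1
q=0: r=115, s=1, t=0   [115*(1) + 264*(0) = 115]
q=2: r=34, s=-2, t=1   [115*(-2) + 264*(1) = 34]
q=3: r=13, s=7, t=-3   [115*(7) + 264*(-3) = 13]
q=2: r=8, s=-16, t=7   [115*(-16) + 264*(7) = 8]
q=1: r=5, s=23, t=-10   [115*(23) + 264*(-10) = 5]
q=1: r=3, s=-39, t=17   [115*(-39) + 264*(17) = 3]
q=1: r=2, s=62, t=-27   [115*(62) + 264*(-27) = 2]
q=1: r=1, s=-101, t=44   [115*(-101) + 264*(44) = 1]
q=2: r=0, s=264, t=-115   [115*(264) + 264*(-115) = 0]
GCD = 1; from the row with r=1: x=-101, y=44
Check: 115*(-101) + 264*(44) = -11615 + 11616 = 1

GCD = 1, x = -101, y = 44


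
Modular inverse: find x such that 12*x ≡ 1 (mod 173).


Use the extended Euclidean algorithm on (173, 12); each row r = 173*s + 12*t:
r=173, s=1, t=0
r=12, s=0, t=1
q=14: r=5, s=1, t=-14   [173*(1) + 12*(-14) = 5]
q=2: r=2, s=-2, t=29   [173*(-2) + 12*(29) = 2]
q=2: r=1, s=5, t=-72   [173*(5) + 12*(-72) = 1]
q=2: r=0, s=-12, t=173   [173*(-12) + 12*(173) = 0]
GCD = 1 with t = -72, so 12*(-72) ≡ 1 (mod 173)
Inverse = -72 mod 173 = 101
Check: 12 * 101 = 1212 ≡ 1 (mod 173)

12^(-1) ≡ 101 (mod 173)


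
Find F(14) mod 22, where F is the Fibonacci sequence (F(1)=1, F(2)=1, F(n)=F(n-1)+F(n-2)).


F(k) mod 22 for k=1..14:
1, 1, 2, 3, 5, 8, 13, 21, 12, 11, 1, 12, 13, 3
F(14) mod 22 = 3


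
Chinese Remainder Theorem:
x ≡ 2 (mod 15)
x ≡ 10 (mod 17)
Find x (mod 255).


M = 15*17 = 255
M1 = M/15 = 17, M2 = M/17 = 15
M1^(-1) mod 15 = 8, M2^(-1) mod 17 = 8
x = 2*17*8 + 10*15*8 = 1472
1472 mod 255 = 197
Check: 197 mod 15 = 2 ✓, 197 mod 17 = 10 ✓

x ≡ 197 (mod 255)


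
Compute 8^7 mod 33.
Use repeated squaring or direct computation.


8^1 mod 33 = 8
8^2 mod 33 = 31
8^3 mod 33 = 17
8^4 mod 33 = 4
8^5 mod 33 = 32
8^6 mod 33 = 25
8^7 mod 33 = 2


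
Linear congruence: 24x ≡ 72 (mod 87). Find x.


GCD(24, 87) = 3 divides 72
Divide: 8x ≡ 24 (mod 29)
x ≡ 3 (mod 29)


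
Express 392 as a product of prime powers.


392 / 2 = 196
196 / 2 = 98
98 / 2 = 49
49 / 7 = 7
7 / 7 = 1
392 = 2^3 × 7^2


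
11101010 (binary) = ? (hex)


11101010 (base 2) = 234 (decimal)
234 (decimal) = EA (base 16)


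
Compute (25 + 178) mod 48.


25 + 178 = 203
203 mod 48 = 11


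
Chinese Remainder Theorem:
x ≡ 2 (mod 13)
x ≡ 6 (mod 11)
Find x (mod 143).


M = 13*11 = 143
M1 = M/13 = 11, M2 = M/11 = 13
M1^(-1) mod 13 = 6, M2^(-1) mod 11 = 6
x = 2*11*6 + 6*13*6 = 600
600 mod 143 = 28
Check: 28 mod 13 = 2 ✓, 28 mod 11 = 6 ✓

x ≡ 28 (mod 143)


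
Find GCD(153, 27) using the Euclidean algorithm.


153 = 5 * 27 + 18
27 = 1 * 18 + 9
18 = 2 * 9 + 0
GCD = 9


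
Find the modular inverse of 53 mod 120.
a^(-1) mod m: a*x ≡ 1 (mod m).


Use the extended Euclidean algorithm on (120, 53); each row r = 120*s + 53*t:
r=120, s=1, t=0
r=53, s=0, t=1
q=2: r=14, s=1, t=-2   [120*(1) + 53*(-2) = 14]
q=3: r=11, s=-3, t=7   [120*(-3) + 53*(7) = 11]
q=1: r=3, s=4, t=-9   [120*(4) + 53*(-9) = 3]
q=3: r=2, s=-15, t=34   [120*(-15) + 53*(34) = 2]
q=1: r=1, s=19, t=-43   [120*(19) + 53*(-43) = 1]
q=2: r=0, s=-53, t=120   [120*(-53) + 53*(120) = 0]
GCD = 1 with t = -43, so 53*(-43) ≡ 1 (mod 120)
Inverse = -43 mod 120 = 77
Check: 53 * 77 = 4081 ≡ 1 (mod 120)

53^(-1) ≡ 77 (mod 120)


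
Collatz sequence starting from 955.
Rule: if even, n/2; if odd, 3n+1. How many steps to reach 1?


955 → 2866 → 1433 → 4300 → 2150 → 1075 → 3226 → 1613 → 4840 → 2420 → 1210 → 605 → 1816 → 908 → 454 → 227 → 682 → 341 → 1024 → 512 → 256 → 128 → 64 → 32 → 16 → 8 → 4 → 2 → 1
Total steps = 28

28 steps


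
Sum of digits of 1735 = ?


1 + 7 + 3 + 5 = 16


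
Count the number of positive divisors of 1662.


1662 = 2^1 × 3^1 × 277^1
d(1662) = (1+1) × (1+1) × (1+1) = 8

8 divisors


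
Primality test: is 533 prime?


533 / 13 = 41 (exact division)
533 is NOT prime.

No, 533 is not prime


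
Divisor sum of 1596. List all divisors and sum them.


Divisors of 1596: 1, 2, 3, 4, 6, 7, 12, 14, 19, 21, 28, 38, 42, 57, 76, 84, 114, 133, 228, 266, 399, 532, 798, 1596
Sum = 1 + 2 + 3 + 4 + 6 + 7 + 12 + 14 + 19 + 21 + 28 + 38 + 42 + 57 + 76 + 84 + 114 + 133 + 228 + 266 + 399 + 532 + 798 + 1596 = 4480

σ(1596) = 4480


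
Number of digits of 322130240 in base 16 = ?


322130240 in base 16 = 13335140
Number of digits = 8

8 digits (base 16)


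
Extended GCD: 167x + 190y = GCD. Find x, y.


Tabular extended Euclidean (each row: r = 167*s + 190*t):
r=167, s=1, t=0
r=190, s=0, t=1
q=0: r=167, s=1, t=0   [167*(1) + 190*(0) = 167]
q=1: r=23, s=-1, t=1   [167*(-1) + 190*(1) = 23]
q=7: r=6, s=8, t=-7   [167*(8) + 190*(-7) = 6]
q=3: r=5, s=-25, t=22   [167*(-25) + 190*(22) = 5]
q=1: r=1, s=33, t=-29   [167*(33) + 190*(-29) = 1]
q=5: r=0, s=-190, t=167   [167*(-190) + 190*(167) = 0]
GCD = 1; from the row with r=1: x=33, y=-29
Check: 167*(33) + 190*(-29) = 5511 - 5510 = 1

GCD = 1, x = 33, y = -29


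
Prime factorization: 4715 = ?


4715 / 5 = 943
943 / 23 = 41
41 / 41 = 1
4715 = 5 × 23 × 41


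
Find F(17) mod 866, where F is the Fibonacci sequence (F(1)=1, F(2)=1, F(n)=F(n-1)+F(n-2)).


F(k) mod 866 for k=1..17:
1, 1, 2, 3, 5, 8, 13, 21, 34, 55, 89, 144, 233, 377, 610, 121, 731
F(17) mod 866 = 731


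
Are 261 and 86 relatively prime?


Euclidean algorithm:
261 = 3 * 86 + 3
86 = 28 * 3 + 2
3 = 1 * 2 + 1
2 = 2 * 1 + 0
GCD(261, 86) = 1

Yes, coprime (GCD = 1)


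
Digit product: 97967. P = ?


9 × 7 × 9 × 6 × 7 = 23814


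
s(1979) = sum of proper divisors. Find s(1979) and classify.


Proper divisors: 1
Sum = 1 = 1
1 < 1979 → deficient

s(1979) = 1 (deficient)


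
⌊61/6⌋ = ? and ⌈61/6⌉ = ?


61/6 = 10.1667
floor = 10
ceil = 11

floor = 10, ceil = 11


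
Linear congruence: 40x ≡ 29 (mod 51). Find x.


GCD(40, 51) = 1, unique solution
a^(-1) mod 51 = 37
x = 37 * 29 mod 51 = 2

x ≡ 2 (mod 51)


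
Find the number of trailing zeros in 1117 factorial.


floor(1117/5) = 223
floor(1117/25) = 44
floor(1117/125) = 8
floor(1117/625) = 1
Total = 276

276 trailing zeros


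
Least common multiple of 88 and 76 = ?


GCD(88, 76) = 4
LCM = 88*76/4 = 6688/4 = 1672

LCM = 1672


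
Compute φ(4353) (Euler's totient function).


4353 = 3 × 1451
Prime factors: 3, 1451
φ(4353) = 4353 × (1-1/3) × (1-1/1451)
= 4353 × 2/3 × 1450/1451 = 2900

φ(4353) = 2900


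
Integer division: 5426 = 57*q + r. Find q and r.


5426 = 57 * 95 + 11
Check: 5415 + 11 = 5426

q = 95, r = 11


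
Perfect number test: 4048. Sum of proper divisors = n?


Proper divisors of 4048: 1, 2, 4, 8, 11, 16, 22, 23, 44, 46, 88, 92, 176, 184, 253, 368, 506, 1012, 2024
Sum = 1 + 2 + 4 + 8 + 11 + 16 + 22 + 23 + 44 + 46 + 88 + 92 + 176 + 184 + 253 + 368 + 506 + 1012 + 2024 = 4880

No, 4048 is not perfect (4880 ≠ 4048)


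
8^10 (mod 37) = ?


8^1 mod 37 = 8
8^2 mod 37 = 27
8^3 mod 37 = 31
8^4 mod 37 = 26
8^5 mod 37 = 23
8^6 mod 37 = 36
8^7 mod 37 = 29
8^8 mod 37 = 10
8^9 mod 37 = 6
8^10 mod 37 = 11


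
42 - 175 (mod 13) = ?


42 - 175 = -133
-133 mod 13 = 10


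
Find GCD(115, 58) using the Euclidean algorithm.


115 = 1 * 58 + 57
58 = 1 * 57 + 1
57 = 57 * 1 + 0
GCD = 1


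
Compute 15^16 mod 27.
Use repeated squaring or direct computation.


15^1 mod 27 = 15
15^2 mod 27 = 9
15^3 mod 27 = 0
15^4 mod 27 = 0
15^5 mod 27 = 0
15^6 mod 27 = 0
15^7 mod 27 = 0
15^8 mod 27 = 0
15^9 mod 27 = 0
15^10 mod 27 = 0
15^11 mod 27 = 0
15^12 mod 27 = 0
15^13 mod 27 = 0
15^14 mod 27 = 0
15^15 mod 27 = 0
15^16 mod 27 = 0


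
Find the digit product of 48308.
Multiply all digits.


4 × 8 × 3 × 0 × 8 = 0


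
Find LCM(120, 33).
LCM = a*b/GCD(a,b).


GCD(120, 33) = 3
LCM = 120*33/3 = 3960/3 = 1320

LCM = 1320


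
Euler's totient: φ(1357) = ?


1357 = 23 × 59
Prime factors: 23, 59
φ(1357) = 1357 × (1-1/23) × (1-1/59)
= 1357 × 22/23 × 58/59 = 1276

φ(1357) = 1276


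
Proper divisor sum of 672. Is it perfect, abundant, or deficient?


Proper divisors: 1, 2, 3, 4, 6, 7, 8, 12, 14, 16, 21, 24, 28, 32, 42, 48, 56, 84, 96, 112, 168, 224, 336
Sum = 1 + 2 + 3 + 4 + 6 + 7 + 8 + 12 + 14 + 16 + 21 + 24 + 28 + 32 + 42 + 48 + 56 + 84 + 96 + 112 + 168 + 224 + 336 = 1344
1344 > 672 → abundant

s(672) = 1344 (abundant)


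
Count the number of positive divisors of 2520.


2520 = 2^3 × 3^2 × 5^1 × 7^1
d(2520) = (3+1) × (2+1) × (1+1) × (1+1) = 48

48 divisors


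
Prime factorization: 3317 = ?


3317 / 31 = 107
107 / 107 = 1
3317 = 31 × 107


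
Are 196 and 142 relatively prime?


Euclidean algorithm:
196 = 1 * 142 + 54
142 = 2 * 54 + 34
54 = 1 * 34 + 20
34 = 1 * 20 + 14
20 = 1 * 14 + 6
14 = 2 * 6 + 2
6 = 3 * 2 + 0
GCD(196, 142) = 2

No, not coprime (GCD = 2)


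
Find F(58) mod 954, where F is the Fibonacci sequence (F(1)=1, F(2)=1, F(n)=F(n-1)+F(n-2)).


F(k) mod 954 for k=1..58:
1, 1, 2, 3, 5, 8, 13, 21, 34, 55, 89, 144, 233, 377, 610, 33, 643, 676, 365, 87, 452, 539, 37, 576, 613, 235, 848, 129, 23, 152, 175, 327, 502, 829, 377, 252, 629, 881, 556, 483, 85, 568, 653, 267, 920, 233, 199, 432, 631, 109, 740, 849, 635, 530, 211, 741, 952, 739
F(58) mod 954 = 739


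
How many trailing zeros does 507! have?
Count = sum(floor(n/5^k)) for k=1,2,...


floor(507/5) = 101
floor(507/25) = 20
floor(507/125) = 4
Total = 125

125 trailing zeros


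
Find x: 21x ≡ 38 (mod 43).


GCD(21, 43) = 1, unique solution
a^(-1) mod 43 = 41
x = 41 * 38 mod 43 = 10

x ≡ 10 (mod 43)


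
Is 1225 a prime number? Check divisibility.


1225 / 5 = 245 (exact division)
1225 is NOT prime.

No, 1225 is not prime


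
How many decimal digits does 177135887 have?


177135887 has 9 digits in base 10
floor(log10(177135887)) + 1 = floor(8.2483) + 1 = 9

9 digits (base 10)


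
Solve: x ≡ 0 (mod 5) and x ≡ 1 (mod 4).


M = 5*4 = 20
M1 = M/5 = 4, M2 = M/4 = 5
M1^(-1) mod 5 = 4, M2^(-1) mod 4 = 1
x = 0*4*4 + 1*5*1 = 5
5 mod 20 = 5
Check: 5 mod 5 = 0 ✓, 5 mod 4 = 1 ✓

x ≡ 5 (mod 20)


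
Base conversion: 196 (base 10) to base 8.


196 (base 10) = 196 (decimal)
196 (decimal) = 304 (base 8)


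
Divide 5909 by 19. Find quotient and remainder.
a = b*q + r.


5909 = 19 * 311 + 0
Check: 5909 + 0 = 5909

q = 311, r = 0


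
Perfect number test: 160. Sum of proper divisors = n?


Proper divisors of 160: 1, 2, 4, 5, 8, 10, 16, 20, 32, 40, 80
Sum = 1 + 2 + 4 + 5 + 8 + 10 + 16 + 20 + 32 + 40 + 80 = 218

No, 160 is not perfect (218 ≠ 160)


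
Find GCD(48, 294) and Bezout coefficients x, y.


Tabular extended Euclidean (each row: r = 48*s + 294*t):
r=48, s=1, t=0
r=294, s=0, t=1
q=0: r=48, s=1, t=0   [48*(1) + 294*(0) = 48]
q=6: r=6, s=-6, t=1   [48*(-6) + 294*(1) = 6]
q=8: r=0, s=49, t=-8   [48*(49) + 294*(-8) = 0]
GCD = 6; from the row with r=6: x=-6, y=1
Check: 48*(-6) + 294*(1) = -288 + 294 = 6

GCD = 6, x = -6, y = 1


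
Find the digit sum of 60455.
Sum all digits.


6 + 0 + 4 + 5 + 5 = 20


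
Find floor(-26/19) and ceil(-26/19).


-26/19 = -1.3684
floor = -2
ceil = -1

floor = -2, ceil = -1


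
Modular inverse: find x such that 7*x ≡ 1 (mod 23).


Use the extended Euclidean algorithm on (23, 7); each row r = 23*s + 7*t:
r=23, s=1, t=0
r=7, s=0, t=1
q=3: r=2, s=1, t=-3   [23*(1) + 7*(-3) = 2]
q=3: r=1, s=-3, t=10   [23*(-3) + 7*(10) = 1]
q=2: r=0, s=7, t=-23   [23*(7) + 7*(-23) = 0]
GCD = 1 with t = 10, so 7*(10) ≡ 1 (mod 23)
Inverse = 10 mod 23 = 10
Check: 7 * 10 = 70 ≡ 1 (mod 23)

7^(-1) ≡ 10 (mod 23)


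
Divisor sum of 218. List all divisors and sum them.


Divisors of 218: 1, 2, 109, 218
Sum = 1 + 2 + 109 + 218 = 330

σ(218) = 330


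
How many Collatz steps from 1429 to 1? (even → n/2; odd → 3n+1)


1429 → 4288 → 2144 → 1072 → 536 → 268 → 134 → 67 → 202 → 101 → 304 → 152 → 76 → 38 → 19 → 58 → 29 → 88 → 44 → 22 → 11 → 34 → 17 → 52 → 26 → 13 → 40 → 20 → 10 → 5 → 16 → 8 → 4 → 2 → 1
Total steps = 34

34 steps


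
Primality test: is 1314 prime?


1314 / 2 = 657 (exact division)
1314 is NOT prime.

No, 1314 is not prime


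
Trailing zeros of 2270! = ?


floor(2270/5) = 454
floor(2270/25) = 90
floor(2270/125) = 18
floor(2270/625) = 3
Total = 565

565 trailing zeros


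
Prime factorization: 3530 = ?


3530 / 2 = 1765
1765 / 5 = 353
353 / 353 = 1
3530 = 2 × 5 × 353


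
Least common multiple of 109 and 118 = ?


GCD(109, 118) = 1
LCM = 109*118/1 = 12862/1 = 12862

LCM = 12862


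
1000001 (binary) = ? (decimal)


1000001 (base 2) = 65 (decimal)
65 (decimal) = 65 (base 10)


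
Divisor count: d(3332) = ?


3332 = 2^2 × 7^2 × 17^1
d(3332) = (2+1) × (2+1) × (1+1) = 18

18 divisors


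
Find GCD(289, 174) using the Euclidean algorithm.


289 = 1 * 174 + 115
174 = 1 * 115 + 59
115 = 1 * 59 + 56
59 = 1 * 56 + 3
56 = 18 * 3 + 2
3 = 1 * 2 + 1
2 = 2 * 1 + 0
GCD = 1


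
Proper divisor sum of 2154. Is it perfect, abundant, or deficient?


Proper divisors: 1, 2, 3, 6, 359, 718, 1077
Sum = 1 + 2 + 3 + 6 + 359 + 718 + 1077 = 2166
2166 > 2154 → abundant

s(2154) = 2166 (abundant)


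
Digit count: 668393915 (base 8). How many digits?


668393915 in base 8 = 4765560673
Number of digits = 10

10 digits (base 8)


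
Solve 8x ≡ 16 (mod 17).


GCD(8, 17) = 1, unique solution
a^(-1) mod 17 = 15
x = 15 * 16 mod 17 = 2

x ≡ 2 (mod 17)


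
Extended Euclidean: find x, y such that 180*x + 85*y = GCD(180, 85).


Tabular extended Euclidean (each row: r = 180*s + 85*t):
r=180, s=1, t=0
r=85, s=0, t=1
q=2: r=10, s=1, t=-2   [180*(1) + 85*(-2) = 10]
q=8: r=5, s=-8, t=17   [180*(-8) + 85*(17) = 5]
q=2: r=0, s=17, t=-36   [180*(17) + 85*(-36) = 0]
GCD = 5; from the row with r=5: x=-8, y=17
Check: 180*(-8) + 85*(17) = -1440 + 1445 = 5

GCD = 5, x = -8, y = 17


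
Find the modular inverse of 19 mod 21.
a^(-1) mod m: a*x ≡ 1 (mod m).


Use the extended Euclidean algorithm on (21, 19); each row r = 21*s + 19*t:
r=21, s=1, t=0
r=19, s=0, t=1
q=1: r=2, s=1, t=-1   [21*(1) + 19*(-1) = 2]
q=9: r=1, s=-9, t=10   [21*(-9) + 19*(10) = 1]
q=2: r=0, s=19, t=-21   [21*(19) + 19*(-21) = 0]
GCD = 1 with t = 10, so 19*(10) ≡ 1 (mod 21)
Inverse = 10 mod 21 = 10
Check: 19 * 10 = 190 ≡ 1 (mod 21)

19^(-1) ≡ 10 (mod 21)


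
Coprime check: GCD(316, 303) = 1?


Euclidean algorithm:
316 = 1 * 303 + 13
303 = 23 * 13 + 4
13 = 3 * 4 + 1
4 = 4 * 1 + 0
GCD(316, 303) = 1

Yes, coprime (GCD = 1)


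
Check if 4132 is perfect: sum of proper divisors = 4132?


Proper divisors of 4132: 1, 2, 4, 1033, 2066
Sum = 1 + 2 + 4 + 1033 + 2066 = 3106

No, 4132 is not perfect (3106 ≠ 4132)


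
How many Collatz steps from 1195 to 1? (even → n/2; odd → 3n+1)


1195 → 3586 → 1793 → 5380 → 2690 → 1345 → 4036 → 2018 → 1009 → 3028 → 1514 → 757 → 2272 → 1136 → 568 → 284 → 142 → 71 → 214 → 107 → 322 → 161 → 484 → 242 → 121 → 364 → 182 → 91 → 274 → 137 → 412 → 206 → 103 → 310 → 155 → 466 → 233 → 700 → 350 → 175 → 526 → 263 → 790 → 395 → 1186 → 593 → 1780 → 890 → 445 → 1336 → 668 → 334 → 167 → 502 → 251 → 754 → 377 → 1132 → 566 → 283 → 850 → 425 → 1276 → 638 → 319 → 958 → 479 → 1438 → 719 → 2158 → 1079 → 3238 → 1619 → 4858 → 2429 → 7288 → 3644 → 1822 → 911 → 2734 → 1367 → 4102 → 2051 → 6154 → 3077 → 9232 → 4616 → 2308 → 1154 → 577 → 1732 → 866 → 433 → 1300 → 650 → 325 → 976 → 488 → 244 → 122 → 61 → 184 → 92 → 46 → 23 → 70 → 35 → 106 → 53 → 160 → 80 → 40 → 20 → 10 → 5 → 16 → 8 → 4 → 2 → 1
Total steps = 119

119 steps


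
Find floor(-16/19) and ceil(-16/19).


-16/19 = -0.8421
floor = -1
ceil = 0

floor = -1, ceil = 0


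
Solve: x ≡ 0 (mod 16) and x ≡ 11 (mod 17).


M = 16*17 = 272
M1 = M/16 = 17, M2 = M/17 = 16
M1^(-1) mod 16 = 1, M2^(-1) mod 17 = 16
x = 0*17*1 + 11*16*16 = 2816
2816 mod 272 = 96
Check: 96 mod 16 = 0 ✓, 96 mod 17 = 11 ✓

x ≡ 96 (mod 272)


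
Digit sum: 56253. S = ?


5 + 6 + 2 + 5 + 3 = 21


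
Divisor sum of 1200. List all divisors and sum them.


Divisors of 1200: 1, 2, 3, 4, 5, 6, 8, 10, 12, 15, 16, 20, 24, 25, 30, 40, 48, 50, 60, 75, 80, 100, 120, 150, 200, 240, 300, 400, 600, 1200
Sum = 1 + 2 + 3 + 4 + 5 + 6 + 8 + 10 + 12 + 15 + 16 + 20 + 24 + 25 + 30 + 40 + 48 + 50 + 60 + 75 + 80 + 100 + 120 + 150 + 200 + 240 + 300 + 400 + 600 + 1200 = 3844

σ(1200) = 3844


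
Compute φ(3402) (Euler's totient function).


3402 = 2 × 3^5 × 7
Prime factors: 2, 3, 7
φ(3402) = 3402 × (1-1/2) × (1-1/3) × (1-1/7)
= 3402 × 1/2 × 2/3 × 6/7 = 972

φ(3402) = 972


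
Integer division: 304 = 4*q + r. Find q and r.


304 = 4 * 76 + 0
Check: 304 + 0 = 304

q = 76, r = 0


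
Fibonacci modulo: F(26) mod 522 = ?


F(k) mod 522 for k=1..26:
1, 1, 2, 3, 5, 8, 13, 21, 34, 55, 89, 144, 233, 377, 88, 465, 31, 496, 5, 501, 506, 485, 469, 432, 379, 289
F(26) mod 522 = 289


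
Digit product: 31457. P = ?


3 × 1 × 4 × 5 × 7 = 420


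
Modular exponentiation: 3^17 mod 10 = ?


3^1 mod 10 = 3
3^2 mod 10 = 9
3^3 mod 10 = 7
3^4 mod 10 = 1
3^5 mod 10 = 3
3^6 mod 10 = 9
3^7 mod 10 = 7
3^8 mod 10 = 1
3^9 mod 10 = 3
3^10 mod 10 = 9
3^11 mod 10 = 7
3^12 mod 10 = 1
3^13 mod 10 = 3
3^14 mod 10 = 9
3^15 mod 10 = 7
3^16 mod 10 = 1
3^17 mod 10 = 3


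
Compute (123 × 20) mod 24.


123 × 20 = 2460
2460 mod 24 = 12


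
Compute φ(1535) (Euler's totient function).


1535 = 5 × 307
Prime factors: 5, 307
φ(1535) = 1535 × (1-1/5) × (1-1/307)
= 1535 × 4/5 × 306/307 = 1224

φ(1535) = 1224


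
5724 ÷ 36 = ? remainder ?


5724 = 36 * 159 + 0
Check: 5724 + 0 = 5724

q = 159, r = 0


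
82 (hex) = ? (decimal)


82 (base 16) = 130 (decimal)
130 (decimal) = 130 (base 10)


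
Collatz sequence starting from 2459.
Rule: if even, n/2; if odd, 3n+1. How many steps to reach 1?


2459 → 7378 → 3689 → 11068 → 5534 → 2767 → 8302 → 4151 → 12454 → 6227 → 18682 → 9341 → 28024 → 14012 → 7006 → 3503 → 10510 → 5255 → 15766 → 7883 → 23650 → 11825 → 35476 → 17738 → 8869 → 26608 → 13304 → 6652 → 3326 → 1663 → 4990 → 2495 → 7486 → 3743 → 11230 → 5615 → 16846 → 8423 → 25270 → 12635 → 37906 → 18953 → 56860 → 28430 → 14215 → 42646 → 21323 → 63970 → 31985 → 95956 → 47978 → 23989 → 71968 → 35984 → 17992 → 8996 → 4498 → 2249 → 6748 → 3374 → 1687 → 5062 → 2531 → 7594 → 3797 → 11392 → 5696 → 2848 → 1424 → 712 → 356 → 178 → 89 → 268 → 134 → 67 → 202 → 101 → 304 → 152 → 76 → 38 → 19 → 58 → 29 → 88 → 44 → 22 → 11 → 34 → 17 → 52 → 26 → 13 → 40 → 20 → 10 → 5 → 16 → 8 → 4 → 2 → 1
Total steps = 102

102 steps


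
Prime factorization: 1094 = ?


1094 / 2 = 547
547 / 547 = 1
1094 = 2 × 547


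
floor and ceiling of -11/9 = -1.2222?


-11/9 = -1.2222
floor = -2
ceil = -1

floor = -2, ceil = -1


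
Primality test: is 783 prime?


783 / 3 = 261 (exact division)
783 is NOT prime.

No, 783 is not prime


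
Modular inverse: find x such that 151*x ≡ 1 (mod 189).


Use the extended Euclidean algorithm on (189, 151); each row r = 189*s + 151*t:
r=189, s=1, t=0
r=151, s=0, t=1
q=1: r=38, s=1, t=-1   [189*(1) + 151*(-1) = 38]
q=3: r=37, s=-3, t=4   [189*(-3) + 151*(4) = 37]
q=1: r=1, s=4, t=-5   [189*(4) + 151*(-5) = 1]
q=37: r=0, s=-151, t=189   [189*(-151) + 151*(189) = 0]
GCD = 1 with t = -5, so 151*(-5) ≡ 1 (mod 189)
Inverse = -5 mod 189 = 184
Check: 151 * 184 = 27784 ≡ 1 (mod 189)

151^(-1) ≡ 184 (mod 189)


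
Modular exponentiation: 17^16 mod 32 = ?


17^1 mod 32 = 17
17^2 mod 32 = 1
17^3 mod 32 = 17
17^4 mod 32 = 1
17^5 mod 32 = 17
17^6 mod 32 = 1
17^7 mod 32 = 17
17^8 mod 32 = 1
17^9 mod 32 = 17
17^10 mod 32 = 1
17^11 mod 32 = 17
17^12 mod 32 = 1
17^13 mod 32 = 17
17^14 mod 32 = 1
17^15 mod 32 = 17
17^16 mod 32 = 1


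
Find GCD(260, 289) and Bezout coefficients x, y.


Tabular extended Euclidean (each row: r = 260*s + 289*t):
r=260, s=1, t=0
r=289, s=0, t=1
q=0: r=260, s=1, t=0   [260*(1) + 289*(0) = 260]
q=1: r=29, s=-1, t=1   [260*(-1) + 289*(1) = 29]
q=8: r=28, s=9, t=-8   [260*(9) + 289*(-8) = 28]
q=1: r=1, s=-10, t=9   [260*(-10) + 289*(9) = 1]
q=28: r=0, s=289, t=-260   [260*(289) + 289*(-260) = 0]
GCD = 1; from the row with r=1: x=-10, y=9
Check: 260*(-10) + 289*(9) = -2600 + 2601 = 1

GCD = 1, x = -10, y = 9


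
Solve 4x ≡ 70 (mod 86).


GCD(4, 86) = 2 divides 70
Divide: 2x ≡ 35 (mod 43)
x ≡ 39 (mod 43)


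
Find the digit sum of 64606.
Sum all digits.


6 + 4 + 6 + 0 + 6 = 22


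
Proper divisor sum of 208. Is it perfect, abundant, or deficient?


Proper divisors: 1, 2, 4, 8, 13, 16, 26, 52, 104
Sum = 1 + 2 + 4 + 8 + 13 + 16 + 26 + 52 + 104 = 226
226 > 208 → abundant

s(208) = 226 (abundant)


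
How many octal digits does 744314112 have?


744314112 in base 8 = 5427252400
Number of digits = 10

10 digits (base 8)


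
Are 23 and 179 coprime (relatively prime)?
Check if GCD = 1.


Euclidean algorithm:
179 = 7 * 23 + 18
23 = 1 * 18 + 5
18 = 3 * 5 + 3
5 = 1 * 3 + 2
3 = 1 * 2 + 1
2 = 2 * 1 + 0
GCD(23, 179) = 1

Yes, coprime (GCD = 1)


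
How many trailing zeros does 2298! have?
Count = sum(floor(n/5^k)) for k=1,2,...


floor(2298/5) = 459
floor(2298/25) = 91
floor(2298/125) = 18
floor(2298/625) = 3
Total = 571

571 trailing zeros


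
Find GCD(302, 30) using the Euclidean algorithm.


302 = 10 * 30 + 2
30 = 15 * 2 + 0
GCD = 2


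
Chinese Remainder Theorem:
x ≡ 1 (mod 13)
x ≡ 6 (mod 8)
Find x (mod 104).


M = 13*8 = 104
M1 = M/13 = 8, M2 = M/8 = 13
M1^(-1) mod 13 = 5, M2^(-1) mod 8 = 5
x = 1*8*5 + 6*13*5 = 430
430 mod 104 = 14
Check: 14 mod 13 = 1 ✓, 14 mod 8 = 6 ✓

x ≡ 14 (mod 104)


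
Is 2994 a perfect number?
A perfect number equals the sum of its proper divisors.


Proper divisors of 2994: 1, 2, 3, 6, 499, 998, 1497
Sum = 1 + 2 + 3 + 6 + 499 + 998 + 1497 = 3006

No, 2994 is not perfect (3006 ≠ 2994)


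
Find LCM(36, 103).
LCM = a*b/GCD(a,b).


GCD(36, 103) = 1
LCM = 36*103/1 = 3708/1 = 3708

LCM = 3708


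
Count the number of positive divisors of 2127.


2127 = 3^1 × 709^1
d(2127) = (1+1) × (1+1) = 4

4 divisors


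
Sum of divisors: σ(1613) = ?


Divisors of 1613: 1, 1613
Sum = 1 + 1613 = 1614

σ(1613) = 1614


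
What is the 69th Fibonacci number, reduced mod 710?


F(k) mod 710 for k=1..69:
1, 1, 2, 3, 5, 8, 13, 21, 34, 55, 89, 144, 233, 377, 610, 277, 177, 454, 631, 375, 296, 671, 257, 218, 475, 693, 458, 441, 189, 630, 109, 29, 138, 167, 305, 472, 67, 539, 606, 435, 331, 56, 387, 443, 120, 563, 683, 536, 509, 335, 134, 469, 603, 362, 255, 617, 162, 69, 231, 300, 531, 121, 652, 63, 5, 68, 73, 141, 214
F(69) mod 710 = 214


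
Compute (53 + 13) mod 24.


53 + 13 = 66
66 mod 24 = 18


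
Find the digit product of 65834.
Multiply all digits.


6 × 5 × 8 × 3 × 4 = 2880


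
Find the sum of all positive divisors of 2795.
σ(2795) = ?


Divisors of 2795: 1, 5, 13, 43, 65, 215, 559, 2795
Sum = 1 + 5 + 13 + 43 + 65 + 215 + 559 + 2795 = 3696

σ(2795) = 3696


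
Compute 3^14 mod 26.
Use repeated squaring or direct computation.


3^1 mod 26 = 3
3^2 mod 26 = 9
3^3 mod 26 = 1
3^4 mod 26 = 3
3^5 mod 26 = 9
3^6 mod 26 = 1
3^7 mod 26 = 3
3^8 mod 26 = 9
3^9 mod 26 = 1
3^10 mod 26 = 3
3^11 mod 26 = 9
3^12 mod 26 = 1
3^13 mod 26 = 3
3^14 mod 26 = 9


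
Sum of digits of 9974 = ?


9 + 9 + 7 + 4 = 29


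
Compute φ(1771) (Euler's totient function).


1771 = 7 × 11 × 23
Prime factors: 7, 11, 23
φ(1771) = 1771 × (1-1/7) × (1-1/11) × (1-1/23)
= 1771 × 6/7 × 10/11 × 22/23 = 1320

φ(1771) = 1320


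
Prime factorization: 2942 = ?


2942 / 2 = 1471
1471 / 1471 = 1
2942 = 2 × 1471


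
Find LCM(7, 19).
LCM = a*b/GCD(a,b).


GCD(7, 19) = 1
LCM = 7*19/1 = 133/1 = 133

LCM = 133


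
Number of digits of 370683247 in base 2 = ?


370683247 in base 2 = 10110000110000010110101101111
Number of digits = 29

29 digits (base 2)


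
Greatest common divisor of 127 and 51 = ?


127 = 2 * 51 + 25
51 = 2 * 25 + 1
25 = 25 * 1 + 0
GCD = 1


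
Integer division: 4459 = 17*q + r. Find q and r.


4459 = 17 * 262 + 5
Check: 4454 + 5 = 4459

q = 262, r = 5


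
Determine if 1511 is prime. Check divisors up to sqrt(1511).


Check divisors up to sqrt(1511) = 38.8716
No divisors found.
1511 is prime.

Yes, 1511 is prime


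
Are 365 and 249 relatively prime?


Euclidean algorithm:
365 = 1 * 249 + 116
249 = 2 * 116 + 17
116 = 6 * 17 + 14
17 = 1 * 14 + 3
14 = 4 * 3 + 2
3 = 1 * 2 + 1
2 = 2 * 1 + 0
GCD(365, 249) = 1

Yes, coprime (GCD = 1)


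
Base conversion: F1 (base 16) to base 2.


F1 (base 16) = 241 (decimal)
241 (decimal) = 11110001 (base 2)


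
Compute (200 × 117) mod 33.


200 × 117 = 23400
23400 mod 33 = 3


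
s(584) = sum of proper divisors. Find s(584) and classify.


Proper divisors: 1, 2, 4, 8, 73, 146, 292
Sum = 1 + 2 + 4 + 8 + 73 + 146 + 292 = 526
526 < 584 → deficient

s(584) = 526 (deficient)


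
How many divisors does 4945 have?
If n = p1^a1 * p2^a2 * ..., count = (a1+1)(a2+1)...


4945 = 5^1 × 23^1 × 43^1
d(4945) = (1+1) × (1+1) × (1+1) = 8

8 divisors


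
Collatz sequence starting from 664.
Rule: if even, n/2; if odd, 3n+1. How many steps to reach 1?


664 → 332 → 166 → 83 → 250 → 125 → 376 → 188 → 94 → 47 → 142 → 71 → 214 → 107 → 322 → 161 → 484 → 242 → 121 → 364 → 182 → 91 → 274 → 137 → 412 → 206 → 103 → 310 → 155 → 466 → 233 → 700 → 350 → 175 → 526 → 263 → 790 → 395 → 1186 → 593 → 1780 → 890 → 445 → 1336 → 668 → 334 → 167 → 502 → 251 → 754 → 377 → 1132 → 566 → 283 → 850 → 425 → 1276 → 638 → 319 → 958 → 479 → 1438 → 719 → 2158 → 1079 → 3238 → 1619 → 4858 → 2429 → 7288 → 3644 → 1822 → 911 → 2734 → 1367 → 4102 → 2051 → 6154 → 3077 → 9232 → 4616 → 2308 → 1154 → 577 → 1732 → 866 → 433 → 1300 → 650 → 325 → 976 → 488 → 244 → 122 → 61 → 184 → 92 → 46 → 23 → 70 → 35 → 106 → 53 → 160 → 80 → 40 → 20 → 10 → 5 → 16 → 8 → 4 → 2 → 1
Total steps = 113

113 steps


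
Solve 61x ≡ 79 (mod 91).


GCD(61, 91) = 1, unique solution
a^(-1) mod 91 = 3
x = 3 * 79 mod 91 = 55

x ≡ 55 (mod 91)


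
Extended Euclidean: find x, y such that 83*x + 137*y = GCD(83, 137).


Tabular extended Euclidean (each row: r = 83*s + 137*t):
r=83, s=1, t=0
r=137, s=0, t=1
q=0: r=83, s=1, t=0   [83*(1) + 137*(0) = 83]
q=1: r=54, s=-1, t=1   [83*(-1) + 137*(1) = 54]
q=1: r=29, s=2, t=-1   [83*(2) + 137*(-1) = 29]
q=1: r=25, s=-3, t=2   [83*(-3) + 137*(2) = 25]
q=1: r=4, s=5, t=-3   [83*(5) + 137*(-3) = 4]
q=6: r=1, s=-33, t=20   [83*(-33) + 137*(20) = 1]
q=4: r=0, s=137, t=-83   [83*(137) + 137*(-83) = 0]
GCD = 1; from the row with r=1: x=-33, y=20
Check: 83*(-33) + 137*(20) = -2739 + 2740 = 1

GCD = 1, x = -33, y = 20


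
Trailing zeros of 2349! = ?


floor(2349/5) = 469
floor(2349/25) = 93
floor(2349/125) = 18
floor(2349/625) = 3
Total = 583

583 trailing zeros


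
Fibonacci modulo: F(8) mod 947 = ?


F(k) mod 947 for k=1..8:
1, 1, 2, 3, 5, 8, 13, 21
F(8) mod 947 = 21


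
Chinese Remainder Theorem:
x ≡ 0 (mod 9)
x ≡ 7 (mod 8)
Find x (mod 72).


M = 9*8 = 72
M1 = M/9 = 8, M2 = M/8 = 9
M1^(-1) mod 9 = 8, M2^(-1) mod 8 = 1
x = 0*8*8 + 7*9*1 = 63
63 mod 72 = 63
Check: 63 mod 9 = 0 ✓, 63 mod 8 = 7 ✓

x ≡ 63 (mod 72)


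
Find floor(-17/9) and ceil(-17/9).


-17/9 = -1.8889
floor = -2
ceil = -1

floor = -2, ceil = -1


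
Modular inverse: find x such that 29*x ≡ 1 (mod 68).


Use the extended Euclidean algorithm on (68, 29); each row r = 68*s + 29*t:
r=68, s=1, t=0
r=29, s=0, t=1
q=2: r=10, s=1, t=-2   [68*(1) + 29*(-2) = 10]
q=2: r=9, s=-2, t=5   [68*(-2) + 29*(5) = 9]
q=1: r=1, s=3, t=-7   [68*(3) + 29*(-7) = 1]
q=9: r=0, s=-29, t=68   [68*(-29) + 29*(68) = 0]
GCD = 1 with t = -7, so 29*(-7) ≡ 1 (mod 68)
Inverse = -7 mod 68 = 61
Check: 29 * 61 = 1769 ≡ 1 (mod 68)

29^(-1) ≡ 61 (mod 68)


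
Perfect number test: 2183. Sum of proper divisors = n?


Proper divisors of 2183: 1, 37, 59
Sum = 1 + 37 + 59 = 97

No, 2183 is not perfect (97 ≠ 2183)


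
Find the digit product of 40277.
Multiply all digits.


4 × 0 × 2 × 7 × 7 = 0


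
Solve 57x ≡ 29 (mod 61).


GCD(57, 61) = 1, unique solution
a^(-1) mod 61 = 15
x = 15 * 29 mod 61 = 8

x ≡ 8 (mod 61)


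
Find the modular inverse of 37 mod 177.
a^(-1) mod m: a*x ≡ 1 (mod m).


Use the extended Euclidean algorithm on (177, 37); each row r = 177*s + 37*t:
r=177, s=1, t=0
r=37, s=0, t=1
q=4: r=29, s=1, t=-4   [177*(1) + 37*(-4) = 29]
q=1: r=8, s=-1, t=5   [177*(-1) + 37*(5) = 8]
q=3: r=5, s=4, t=-19   [177*(4) + 37*(-19) = 5]
q=1: r=3, s=-5, t=24   [177*(-5) + 37*(24) = 3]
q=1: r=2, s=9, t=-43   [177*(9) + 37*(-43) = 2]
q=1: r=1, s=-14, t=67   [177*(-14) + 37*(67) = 1]
q=2: r=0, s=37, t=-177   [177*(37) + 37*(-177) = 0]
GCD = 1 with t = 67, so 37*(67) ≡ 1 (mod 177)
Inverse = 67 mod 177 = 67
Check: 37 * 67 = 2479 ≡ 1 (mod 177)

37^(-1) ≡ 67 (mod 177)


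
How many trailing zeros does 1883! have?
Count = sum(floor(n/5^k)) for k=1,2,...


floor(1883/5) = 376
floor(1883/25) = 75
floor(1883/125) = 15
floor(1883/625) = 3
Total = 469

469 trailing zeros


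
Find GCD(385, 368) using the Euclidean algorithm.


385 = 1 * 368 + 17
368 = 21 * 17 + 11
17 = 1 * 11 + 6
11 = 1 * 6 + 5
6 = 1 * 5 + 1
5 = 5 * 1 + 0
GCD = 1


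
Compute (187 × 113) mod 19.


187 × 113 = 21131
21131 mod 19 = 3


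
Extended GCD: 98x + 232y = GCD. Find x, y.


Tabular extended Euclidean (each row: r = 98*s + 232*t):
r=98, s=1, t=0
r=232, s=0, t=1
q=0: r=98, s=1, t=0   [98*(1) + 232*(0) = 98]
q=2: r=36, s=-2, t=1   [98*(-2) + 232*(1) = 36]
q=2: r=26, s=5, t=-2   [98*(5) + 232*(-2) = 26]
q=1: r=10, s=-7, t=3   [98*(-7) + 232*(3) = 10]
q=2: r=6, s=19, t=-8   [98*(19) + 232*(-8) = 6]
q=1: r=4, s=-26, t=11   [98*(-26) + 232*(11) = 4]
q=1: r=2, s=45, t=-19   [98*(45) + 232*(-19) = 2]
q=2: r=0, s=-116, t=49   [98*(-116) + 232*(49) = 0]
GCD = 2; from the row with r=2: x=45, y=-19
Check: 98*(45) + 232*(-19) = 4410 - 4408 = 2

GCD = 2, x = 45, y = -19


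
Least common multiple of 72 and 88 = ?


GCD(72, 88) = 8
LCM = 72*88/8 = 6336/8 = 792

LCM = 792


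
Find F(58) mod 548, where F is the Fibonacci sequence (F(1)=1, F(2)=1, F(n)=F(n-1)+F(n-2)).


F(k) mod 548 for k=1..58:
1, 1, 2, 3, 5, 8, 13, 21, 34, 55, 89, 144, 233, 377, 62, 439, 501, 392, 345, 189, 534, 175, 161, 336, 497, 285, 234, 519, 205, 176, 381, 9, 390, 399, 241, 92, 333, 425, 210, 87, 297, 384, 133, 517, 102, 71, 173, 244, 417, 113, 530, 95, 77, 172, 249, 421, 122, 543
F(58) mod 548 = 543


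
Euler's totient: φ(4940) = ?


4940 = 2^2 × 5 × 13 × 19
Prime factors: 2, 5, 13, 19
φ(4940) = 4940 × (1-1/2) × (1-1/5) × (1-1/13) × (1-1/19)
= 4940 × 1/2 × 4/5 × 12/13 × 18/19 = 1728

φ(4940) = 1728
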